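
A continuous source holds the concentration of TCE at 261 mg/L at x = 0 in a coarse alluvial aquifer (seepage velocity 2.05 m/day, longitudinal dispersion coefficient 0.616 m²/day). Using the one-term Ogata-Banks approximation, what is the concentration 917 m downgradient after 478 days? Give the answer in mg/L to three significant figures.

For a continuous step input, C/C₀ ≈ ½·erfc((x−vt)/(2√(Dt))).
vt = 2.05 × 478 = 979.9 m and 2√(Dt) = 2√(0.616 × 478) = 34.32 m.
Argument (x−vt)/(2√(Dt)) = (917 − 979.9)/34.32 = -1.833; ½·erfc(-1.833) = 0.9952.
C = 261 × 0.9952 = 260 mg/L.

260 mg/L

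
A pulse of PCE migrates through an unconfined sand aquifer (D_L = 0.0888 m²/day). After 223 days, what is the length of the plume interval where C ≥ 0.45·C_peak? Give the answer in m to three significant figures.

15.9 m

The plume is Gaussian with σ = √(2Dt) = √(2 × 0.0888 × 223) = 6.293 m.
C/C_peak = exp(−Δx²/(2σ²)) = 0.45 ⇒ Δx = σ·√(−2 ln 0.45) = 6.293 × 1.264 = 7.954 m.
Width = 2Δx = 15.9 m.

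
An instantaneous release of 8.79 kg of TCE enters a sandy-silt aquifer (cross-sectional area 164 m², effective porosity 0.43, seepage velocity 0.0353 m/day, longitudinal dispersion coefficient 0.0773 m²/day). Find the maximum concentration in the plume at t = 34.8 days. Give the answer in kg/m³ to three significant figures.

0.0214 kg/m³

The peak of an instantaneous 1D plume sits at x = vt; there the Gaussian factor is 1 and C_max = M/(n_e·A·√(4πDt)), where n_e·A is the pore area the mass is dissolved in.
√(4πDt) = √(4π × 0.0773 × 34.8) = 5.814 m, so C_max = 8.79/(0.43 × 164 × 5.814) = 0.0214 kg/m³.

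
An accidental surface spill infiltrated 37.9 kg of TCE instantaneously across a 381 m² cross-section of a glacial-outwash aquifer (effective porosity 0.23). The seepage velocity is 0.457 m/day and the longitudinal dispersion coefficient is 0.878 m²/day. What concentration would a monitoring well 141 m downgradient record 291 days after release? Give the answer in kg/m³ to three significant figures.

For an instantaneous plane source, C(x,t) = M/(n_e·A·√(4πDt)) · exp(−(x−vt)²/(4Dt)), with n_e·A the pore (flow) area.
Plume center vt = 0.457 × 291 = 132.987 m, so the well at 141 m is 8.013 m downgradient of the peak.
√(4πDt) = 56.66 m, giving peak height M/(n_e·A·√(4πDt)) = 37.9/(0.23 × 381 × 56.66) = 0.007633 kg/m³.
(x−vt)²/(4Dt) = (8.013)²/(4 × 0.878 × 291) = 0.06283; exp(−0.06283) = 0.9391.
C = 0.007633 × 0.9391 = 0.00717 kg/m³.

0.00717 kg/m³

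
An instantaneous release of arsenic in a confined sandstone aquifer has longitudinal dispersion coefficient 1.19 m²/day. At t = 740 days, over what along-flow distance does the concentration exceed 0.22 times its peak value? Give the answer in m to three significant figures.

146 m

The plume is Gaussian with σ = √(2Dt) = √(2 × 1.19 × 740) = 41.97 m.
C/C_peak = exp(−Δx²/(2σ²)) = 0.22 ⇒ Δx = σ·√(−2 ln 0.22) = 41.97 × 1.740 = 73.03 m.
Width = 2Δx = 146 m.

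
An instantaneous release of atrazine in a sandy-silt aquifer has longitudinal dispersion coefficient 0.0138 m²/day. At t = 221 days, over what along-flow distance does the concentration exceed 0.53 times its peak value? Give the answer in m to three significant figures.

The plume is Gaussian with σ = √(2Dt) = √(2 × 0.0138 × 221) = 2.470 m.
C/C_peak = exp(−Δx²/(2σ²)) = 0.53 ⇒ Δx = σ·√(−2 ln 0.53) = 2.470 × 1.127 = 2.784 m.
Width = 2Δx = 5.57 m.

5.57 m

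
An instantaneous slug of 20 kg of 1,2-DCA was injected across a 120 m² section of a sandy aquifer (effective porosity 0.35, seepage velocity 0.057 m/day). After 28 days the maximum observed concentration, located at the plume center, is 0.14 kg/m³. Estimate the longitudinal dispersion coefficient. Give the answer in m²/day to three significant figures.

0.0329 m²/day

At the plume center C_max = M/(n_e·A·√(4πDt)), so D = M²/(4πt·(n_e·A·C_max)²).
n_e·A·C_max = 0.35 × 120 × 0.14 = 5.880 kg/m.
D = 20²/(4π × 28 × 5.880²) = 0.0329 m²/day.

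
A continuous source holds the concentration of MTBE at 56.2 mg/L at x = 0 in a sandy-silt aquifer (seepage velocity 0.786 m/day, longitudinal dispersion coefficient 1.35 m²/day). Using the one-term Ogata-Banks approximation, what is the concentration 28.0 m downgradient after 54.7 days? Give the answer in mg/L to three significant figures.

For a continuous step input, C/C₀ ≈ ½·erfc((x−vt)/(2√(Dt))).
vt = 0.786 × 54.7 = 42.9942 m and 2√(Dt) = 2√(1.35 × 54.7) = 17.19 m.
Argument (x−vt)/(2√(Dt)) = (28.0 − 42.9942)/17.19 = -0.8723; ½·erfc(-0.8723) = 0.8913.
C = 56.2 × 0.8913 = 50.1 mg/L.

50.1 mg/L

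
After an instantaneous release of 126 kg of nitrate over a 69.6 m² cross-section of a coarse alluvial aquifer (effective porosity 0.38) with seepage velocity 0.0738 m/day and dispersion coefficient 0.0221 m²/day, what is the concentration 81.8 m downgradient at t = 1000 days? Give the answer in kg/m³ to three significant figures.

0.139 kg/m³

For an instantaneous plane source, C(x,t) = M/(n_e·A·√(4πDt)) · exp(−(x−vt)²/(4Dt)), with n_e·A the pore (flow) area.
Plume center vt = 0.0738 × 1000 = 73.8 m, so the well at 81.8 m is 8 m downgradient of the peak.
√(4πDt) = 16.66 m, giving peak height M/(n_e·A·√(4πDt)) = 126/(0.38 × 69.6 × 16.66) = 0.2860 kg/m³.
(x−vt)²/(4Dt) = (8)²/(4 × 0.0221 × 1000) = 0.7240; exp(−0.7240) = 0.4848.
C = 0.2860 × 0.4848 = 0.139 kg/m³.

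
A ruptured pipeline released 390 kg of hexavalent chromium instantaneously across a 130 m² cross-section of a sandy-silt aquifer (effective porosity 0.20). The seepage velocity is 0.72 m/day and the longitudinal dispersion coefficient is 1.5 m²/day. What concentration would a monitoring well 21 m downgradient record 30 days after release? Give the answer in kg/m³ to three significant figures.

0.630 kg/m³

For an instantaneous plane source, C(x,t) = M/(n_e·A·√(4πDt)) · exp(−(x−vt)²/(4Dt)), with n_e·A the pore (flow) area.
Plume center vt = 0.72 × 30 = 21.6 m, so the well at 21 m is 0.6 m upgradient of the peak.
√(4πDt) = 23.78 m, giving peak height M/(n_e·A·√(4πDt)) = 390/(0.20 × 130 × 23.78) = 0.6308 kg/m³.
(x−vt)²/(4Dt) = (-0.6)²/(4 × 1.5 × 30) = 0.002000; exp(−0.002000) = 0.9980.
C = 0.6308 × 0.9980 = 0.630 kg/m³.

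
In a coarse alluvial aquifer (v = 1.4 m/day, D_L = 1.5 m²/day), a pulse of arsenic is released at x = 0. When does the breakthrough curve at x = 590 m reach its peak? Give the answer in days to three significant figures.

For the 1D instantaneous-source solution, setting ∂C/∂t = 0 at fixed x gives v²t² + 2Dt − x² = 0, so t = (√(D² + v²x²) − D)/v².
√(D² + v²x²) = √(1.5² + 1.4² × 590²) = 826.0; v² = 1.96.
t = (826.0 − 1.5)/1.96 = 421 days (vs. the pure-advection estimate x/v = 421 d).

421 days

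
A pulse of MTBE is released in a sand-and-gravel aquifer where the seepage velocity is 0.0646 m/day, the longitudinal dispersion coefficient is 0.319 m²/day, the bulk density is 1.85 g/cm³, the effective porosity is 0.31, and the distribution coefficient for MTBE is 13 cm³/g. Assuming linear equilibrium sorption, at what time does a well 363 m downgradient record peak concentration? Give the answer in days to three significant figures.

Retardation factor R = 1 + ρ_b·K_d/n = 1 + 1.85 × 13/0.31 = 78.58.
Sorption retards both mechanisms: v_R = v/R = 0.0008221 m/day, D_R = D/R = 0.004060 m²/day.
Peak time from v_R²t² + 2D_R t − x² = 0: t = (√(D_R² + v_R²x²) − D_R)/v_R².
√(D_R² + v_R²x²) = √(0.004060² + 0.0008221² × 363²) = 0.2984; v_R² = 6.758e-07.
t = (0.2984 − 0.004060)/6.758e-07 = 436000 days.

436000 days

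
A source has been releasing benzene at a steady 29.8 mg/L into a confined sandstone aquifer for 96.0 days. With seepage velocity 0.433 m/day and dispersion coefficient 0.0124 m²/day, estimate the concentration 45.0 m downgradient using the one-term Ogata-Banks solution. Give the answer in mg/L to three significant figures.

For a continuous step input, C/C₀ ≈ ½·erfc((x−vt)/(2√(Dt))).
vt = 0.433 × 96.0 = 41.568 m and 2√(Dt) = 2√(0.0124 × 96.0) = 2.182 m.
Argument (x−vt)/(2√(Dt)) = (45.0 − 41.568)/2.182 = 1.573; ½·erfc(1.573) = 0.01306.
C = 29.8 × 0.01306 = 0.389 mg/L.

0.389 mg/L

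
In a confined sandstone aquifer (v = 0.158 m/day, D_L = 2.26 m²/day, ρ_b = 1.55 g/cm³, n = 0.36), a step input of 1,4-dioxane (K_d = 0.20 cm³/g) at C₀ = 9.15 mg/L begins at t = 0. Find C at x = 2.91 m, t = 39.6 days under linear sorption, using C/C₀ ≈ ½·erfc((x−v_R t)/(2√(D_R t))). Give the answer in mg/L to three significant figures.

4.74 mg/L

Retardation factor R = 1 + ρ_b·K_d/n = 1 + 1.55 × 0.20/0.36 = 1.861.
Sorption retards both mechanisms: v_R = v/R = 0.08490 m/day, D_R = D/R = 1.214 m²/day.
v_R·t = 0.08490 × 39.6 = 3.36204 m; 2√(D_R t) = 13.87 m; argument = (2.91 − 3.36204)/13.87 = -0.03259.
C = C₀ × ½·erfc(-0.03259) = 9.15 × 0.5184 = 4.74 mg/L.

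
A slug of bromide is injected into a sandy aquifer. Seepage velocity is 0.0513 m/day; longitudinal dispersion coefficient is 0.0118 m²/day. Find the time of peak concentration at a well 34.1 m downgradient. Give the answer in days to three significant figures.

For the 1D instantaneous-source solution, setting ∂C/∂t = 0 at fixed x gives v²t² + 2Dt − x² = 0, so t = (√(D² + v²x²) − D)/v².
√(D² + v²x²) = √(0.0118² + 0.0513² × 34.1²) = 1.749; v² = 0.00263169.
t = (1.749 − 0.0118)/0.00263169 = 660 days (vs. the pure-advection estimate x/v = 665 d).

660 days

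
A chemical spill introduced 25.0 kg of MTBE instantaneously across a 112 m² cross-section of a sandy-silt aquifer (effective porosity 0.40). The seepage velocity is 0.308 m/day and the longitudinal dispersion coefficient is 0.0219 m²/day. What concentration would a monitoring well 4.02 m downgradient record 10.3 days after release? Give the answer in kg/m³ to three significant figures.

For an instantaneous plane source, C(x,t) = M/(n_e·A·√(4πDt)) · exp(−(x−vt)²/(4Dt)), with n_e·A the pore (flow) area.
Plume center vt = 0.308 × 10.3 = 3.1724 m, so the well at 4.02 m is 0.8476 m downgradient of the peak.
√(4πDt) = 1.684 m, giving peak height M/(n_e·A·√(4πDt)) = 25.0/(0.40 × 112 × 1.684) = 0.3314 kg/m³.
(x−vt)²/(4Dt) = (0.8476)²/(4 × 0.0219 × 10.3) = 0.7962; exp(−0.7962) = 0.4510.
C = 0.3314 × 0.4510 = 0.149 kg/m³.

0.149 kg/m³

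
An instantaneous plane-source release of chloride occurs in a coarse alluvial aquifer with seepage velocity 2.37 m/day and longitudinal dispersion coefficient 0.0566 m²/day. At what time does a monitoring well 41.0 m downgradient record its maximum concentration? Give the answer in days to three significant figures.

For the 1D instantaneous-source solution, setting ∂C/∂t = 0 at fixed x gives v²t² + 2Dt − x² = 0, so t = (√(D² + v²x²) − D)/v².
√(D² + v²x²) = √(0.0566² + 2.37² × 41.0²) = 97.17; v² = 5.6169.
t = (97.17 − 0.0566)/5.6169 = 17.3 days (vs. the pure-advection estimate x/v = 17.3 d).

17.3 days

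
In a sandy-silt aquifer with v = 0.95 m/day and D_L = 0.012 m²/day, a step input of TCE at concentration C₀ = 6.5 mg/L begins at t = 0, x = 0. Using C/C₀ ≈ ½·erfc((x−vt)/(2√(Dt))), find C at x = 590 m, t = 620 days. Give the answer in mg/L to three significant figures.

2.59 mg/L

For a continuous step input, C/C₀ ≈ ½·erfc((x−vt)/(2√(Dt))).
vt = 0.95 × 620 = 589 m and 2√(Dt) = 2√(0.012 × 620) = 5.455 m.
Argument (x−vt)/(2√(Dt)) = (590 − 589)/5.455 = 0.1833; ½·erfc(0.1833) = 0.3977.
C = 6.5 × 0.3977 = 2.59 mg/L.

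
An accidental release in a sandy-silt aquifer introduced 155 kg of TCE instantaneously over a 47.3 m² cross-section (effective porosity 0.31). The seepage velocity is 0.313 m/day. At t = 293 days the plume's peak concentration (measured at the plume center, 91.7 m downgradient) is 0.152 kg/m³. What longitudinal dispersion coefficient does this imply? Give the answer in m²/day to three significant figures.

At the plume center C_max = M/(n_e·A·√(4πDt)), so D = M²/(4πt·(n_e·A·C_max)²).
n_e·A·C_max = 0.31 × 47.3 × 0.152 = 2.229 kg/m.
D = 155²/(4π × 293 × 2.229²) = 1.31 m²/day.

1.31 m²/day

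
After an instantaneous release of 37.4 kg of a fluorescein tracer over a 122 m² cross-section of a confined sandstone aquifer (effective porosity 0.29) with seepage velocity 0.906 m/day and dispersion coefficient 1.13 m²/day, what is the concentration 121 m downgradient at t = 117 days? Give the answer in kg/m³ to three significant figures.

For an instantaneous plane source, C(x,t) = M/(n_e·A·√(4πDt)) · exp(−(x−vt)²/(4Dt)), with n_e·A the pore (flow) area.
Plume center vt = 0.906 × 117 = 106.002 m, so the well at 121 m is 14.998 m downgradient of the peak.
√(4πDt) = 40.76 m, giving peak height M/(n_e·A·√(4πDt)) = 37.4/(0.29 × 122 × 40.76) = 0.02593 kg/m³.
(x−vt)²/(4Dt) = (14.998)²/(4 × 1.13 × 117) = 0.4253; exp(−0.4253) = 0.6536.
C = 0.02593 × 0.6536 = 0.0169 kg/m³.

0.0169 kg/m³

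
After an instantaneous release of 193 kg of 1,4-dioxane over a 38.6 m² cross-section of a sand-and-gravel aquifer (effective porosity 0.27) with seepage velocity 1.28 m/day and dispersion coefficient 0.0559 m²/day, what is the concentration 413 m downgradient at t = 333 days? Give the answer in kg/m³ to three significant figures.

0.115 kg/m³

For an instantaneous plane source, C(x,t) = M/(n_e·A·√(4πDt)) · exp(−(x−vt)²/(4Dt)), with n_e·A the pore (flow) area.
Plume center vt = 1.28 × 333 = 426.24 m, so the well at 413 m is 13.24 m upgradient of the peak.
√(4πDt) = 15.29 m, giving peak height M/(n_e·A·√(4πDt)) = 193/(0.27 × 38.6 × 15.29) = 1.211 kg/m³.
(x−vt)²/(4Dt) = (-13.24)²/(4 × 0.0559 × 333) = 2.354; exp(−2.354) = 0.09499.
C = 1.211 × 0.09499 = 0.115 kg/m³.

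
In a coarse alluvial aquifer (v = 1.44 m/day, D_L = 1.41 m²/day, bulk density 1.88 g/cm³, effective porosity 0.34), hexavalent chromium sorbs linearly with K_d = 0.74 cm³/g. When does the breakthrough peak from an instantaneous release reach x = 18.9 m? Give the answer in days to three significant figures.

Retardation factor R = 1 + ρ_b·K_d/n = 1 + 1.88 × 0.74/0.34 = 5.092.
Sorption retards both mechanisms: v_R = v/R = 0.2828 m/day, D_R = D/R = 0.2769 m²/day.
Peak time from v_R²t² + 2D_R t − x² = 0: t = (√(D_R² + v_R²x²) − D_R)/v_R².
√(D_R² + v_R²x²) = √(0.2769² + 0.2828² × 18.9²) = 5.352; v_R² = 0.07998.
t = (5.352 − 0.2769)/0.07998 = 63.5 days.

63.5 days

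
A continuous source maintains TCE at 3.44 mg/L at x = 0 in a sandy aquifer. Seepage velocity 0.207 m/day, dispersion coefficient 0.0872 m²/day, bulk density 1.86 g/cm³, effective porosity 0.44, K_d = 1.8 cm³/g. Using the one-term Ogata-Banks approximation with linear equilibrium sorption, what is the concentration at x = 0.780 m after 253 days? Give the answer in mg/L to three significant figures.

Retardation factor R = 1 + ρ_b·K_d/n = 1 + 1.86 × 1.8/0.44 = 8.609.
Sorption retards both mechanisms: v_R = v/R = 0.02404 m/day, D_R = D/R = 0.01013 m²/day.
v_R·t = 0.02404 × 253 = 6.08212 m; 2√(D_R t) = 3.202 m; argument = (0.780 − 6.08212)/3.202 = -1.656.
C = C₀ × ½·erfc(-1.656) = 3.44 × 0.9904 = 3.41 mg/L.

3.41 mg/L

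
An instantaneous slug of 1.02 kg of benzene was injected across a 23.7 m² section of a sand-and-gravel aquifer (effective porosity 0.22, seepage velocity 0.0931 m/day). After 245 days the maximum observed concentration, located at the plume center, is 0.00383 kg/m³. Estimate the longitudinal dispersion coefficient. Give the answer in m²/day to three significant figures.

At the plume center C_max = M/(n_e·A·√(4πDt)), so D = M²/(4πt·(n_e·A·C_max)²).
n_e·A·C_max = 0.22 × 23.7 × 0.00383 = 0.01997 kg/m.
D = 1.02²/(4π × 245 × 0.01997²) = 0.847 m²/day.

0.847 m²/day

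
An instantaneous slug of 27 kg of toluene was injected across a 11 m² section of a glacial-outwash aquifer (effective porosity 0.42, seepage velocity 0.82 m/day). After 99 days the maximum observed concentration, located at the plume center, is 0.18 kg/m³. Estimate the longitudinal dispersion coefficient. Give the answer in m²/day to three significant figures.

0.847 m²/day

At the plume center C_max = M/(n_e·A·√(4πDt)), so D = M²/(4πt·(n_e·A·C_max)²).
n_e·A·C_max = 0.42 × 11 × 0.18 = 0.8316 kg/m.
D = 27²/(4π × 99 × 0.8316²) = 0.847 m²/day.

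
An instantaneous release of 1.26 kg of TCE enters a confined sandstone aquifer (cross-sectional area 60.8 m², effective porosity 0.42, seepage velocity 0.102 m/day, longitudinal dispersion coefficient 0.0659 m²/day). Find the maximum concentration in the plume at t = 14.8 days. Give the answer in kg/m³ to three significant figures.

The peak of an instantaneous 1D plume sits at x = vt; there the Gaussian factor is 1 and C_max = M/(n_e·A·√(4πDt)), where n_e·A is the pore area the mass is dissolved in.
√(4πDt) = √(4π × 0.0659 × 14.8) = 3.501 m, so C_max = 1.26/(0.42 × 60.8 × 3.501) = 0.0141 kg/m³.

0.0141 kg/m³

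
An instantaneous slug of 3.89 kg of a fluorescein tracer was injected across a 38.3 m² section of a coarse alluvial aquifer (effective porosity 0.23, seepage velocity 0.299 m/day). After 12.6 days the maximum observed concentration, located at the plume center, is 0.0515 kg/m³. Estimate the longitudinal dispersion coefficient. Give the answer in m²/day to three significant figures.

0.464 m²/day

At the plume center C_max = M/(n_e·A·√(4πDt)), so D = M²/(4πt·(n_e·A·C_max)²).
n_e·A·C_max = 0.23 × 38.3 × 0.0515 = 0.4537 kg/m.
D = 3.89²/(4π × 12.6 × 0.4537²) = 0.464 m²/day.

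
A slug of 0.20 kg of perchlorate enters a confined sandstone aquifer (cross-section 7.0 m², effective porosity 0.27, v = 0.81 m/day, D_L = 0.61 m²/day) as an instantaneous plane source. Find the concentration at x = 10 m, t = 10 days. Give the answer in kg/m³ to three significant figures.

For an instantaneous plane source, C(x,t) = M/(n_e·A·√(4πDt)) · exp(−(x−vt)²/(4Dt)), with n_e·A the pore (flow) area.
Plume center vt = 0.81 × 10 = 8.1 m, so the well at 10 m is 1.9 m downgradient of the peak.
√(4πDt) = 8.755 m, giving peak height M/(n_e·A·√(4πDt)) = 0.20/(0.27 × 7.0 × 8.755) = 0.01209 kg/m³.
(x−vt)²/(4Dt) = (1.9)²/(4 × 0.61 × 10) = 0.1480; exp(−0.1480) = 0.8624.
C = 0.01209 × 0.8624 = 0.0104 kg/m³.

0.0104 kg/m³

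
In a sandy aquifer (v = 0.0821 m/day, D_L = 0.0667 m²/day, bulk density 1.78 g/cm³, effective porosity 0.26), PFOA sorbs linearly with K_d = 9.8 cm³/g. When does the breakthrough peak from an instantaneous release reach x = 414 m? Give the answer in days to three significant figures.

Retardation factor R = 1 + ρ_b·K_d/n = 1 + 1.78 × 9.8/0.26 = 68.09.
Sorption retards both mechanisms: v_R = v/R = 0.001206 m/day, D_R = D/R = 0.0009796 m²/day.
Peak time from v_R²t² + 2D_R t − x² = 0: t = (√(D_R² + v_R²x²) − D_R)/v_R².
√(D_R² + v_R²x²) = √(0.0009796² + 0.001206² × 414²) = 0.4993; v_R² = 1.454e-06.
t = (0.4993 − 0.0009796)/1.454e-06 = 343000 days.

343000 days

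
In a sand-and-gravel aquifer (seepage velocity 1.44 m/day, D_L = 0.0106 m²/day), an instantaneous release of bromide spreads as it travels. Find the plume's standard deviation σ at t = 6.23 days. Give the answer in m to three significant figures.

Dispersive spreading gives a Gaussian with σ² = 2Dt; advection only shifts the center.
σ = √(2 × 0.0106 × 6.23) = 0.363 m.

0.363 m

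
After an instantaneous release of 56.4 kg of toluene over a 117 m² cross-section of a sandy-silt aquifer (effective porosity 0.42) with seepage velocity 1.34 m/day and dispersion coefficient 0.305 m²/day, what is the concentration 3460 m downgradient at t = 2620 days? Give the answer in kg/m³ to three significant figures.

0.00511 kg/m³

For an instantaneous plane source, C(x,t) = M/(n_e·A·√(4πDt)) · exp(−(x−vt)²/(4Dt)), with n_e·A the pore (flow) area.
Plume center vt = 1.34 × 2620 = 3510.8 m, so the well at 3460 m is 50.8 m upgradient of the peak.
√(4πDt) = 100.2 m, giving peak height M/(n_e·A·√(4πDt)) = 56.4/(0.42 × 117 × 100.2) = 0.01145 kg/m³.
(x−vt)²/(4Dt) = (-50.8)²/(4 × 0.305 × 2620) = 0.8074; exp(−0.8074) = 0.4460.
C = 0.01145 × 0.4460 = 0.00511 kg/m³.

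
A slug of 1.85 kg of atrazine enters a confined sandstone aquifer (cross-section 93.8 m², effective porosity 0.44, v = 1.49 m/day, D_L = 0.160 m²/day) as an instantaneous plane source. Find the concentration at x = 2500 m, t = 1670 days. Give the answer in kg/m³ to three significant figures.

For an instantaneous plane source, C(x,t) = M/(n_e·A·√(4πDt)) · exp(−(x−vt)²/(4Dt)), with n_e·A the pore (flow) area.
Plume center vt = 1.49 × 1670 = 2488.3 m, so the well at 2500 m is 11.7 m downgradient of the peak.
√(4πDt) = 57.95 m, giving peak height M/(n_e·A·√(4πDt)) = 1.85/(0.44 × 93.8 × 57.95) = 0.0007735 kg/m³.
(x−vt)²/(4Dt) = (11.7)²/(4 × 0.160 × 1670) = 0.1281; exp(−0.1281) = 0.8798.
C = 0.0007735 × 0.8798 = 0.000681 kg/m³.

0.000681 kg/m³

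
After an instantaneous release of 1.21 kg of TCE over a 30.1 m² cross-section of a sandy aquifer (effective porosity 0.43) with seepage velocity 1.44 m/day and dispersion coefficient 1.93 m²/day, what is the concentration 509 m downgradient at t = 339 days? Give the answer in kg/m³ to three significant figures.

0.000873 kg/m³

For an instantaneous plane source, C(x,t) = M/(n_e·A·√(4πDt)) · exp(−(x−vt)²/(4Dt)), with n_e·A the pore (flow) area.
Plume center vt = 1.44 × 339 = 488.16 m, so the well at 509 m is 20.84 m downgradient of the peak.
√(4πDt) = 90.67 m, giving peak height M/(n_e·A·√(4πDt)) = 1.21/(0.43 × 30.1 × 90.67) = 0.001031 kg/m³.
(x−vt)²/(4Dt) = (20.84)²/(4 × 1.93 × 339) = 0.1660; exp(−0.1660) = 0.8470.
C = 0.001031 × 0.8470 = 0.000873 kg/m³.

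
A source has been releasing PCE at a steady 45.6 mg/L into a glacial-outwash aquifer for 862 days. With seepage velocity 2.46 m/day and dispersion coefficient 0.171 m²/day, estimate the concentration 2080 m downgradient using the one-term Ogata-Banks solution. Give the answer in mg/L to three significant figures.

For a continuous step input, C/C₀ ≈ ½·erfc((x−vt)/(2√(Dt))).
vt = 2.46 × 862 = 2120.52 m and 2√(Dt) = 2√(0.171 × 862) = 24.28 m.
Argument (x−vt)/(2√(Dt)) = (2080 − 2120.52)/24.28 = -1.669; ½·erfc(-1.669) = 0.9909.
C = 45.6 × 0.9909 = 45.2 mg/L.

45.2 mg/L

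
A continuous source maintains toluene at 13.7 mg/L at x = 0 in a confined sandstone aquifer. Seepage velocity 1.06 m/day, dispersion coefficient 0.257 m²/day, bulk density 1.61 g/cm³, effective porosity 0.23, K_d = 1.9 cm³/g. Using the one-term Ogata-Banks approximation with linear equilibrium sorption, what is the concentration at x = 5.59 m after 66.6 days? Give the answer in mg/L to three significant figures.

4.61 mg/L

Retardation factor R = 1 + ρ_b·K_d/n = 1 + 1.61 × 1.9/0.23 = 14.30.
Sorption retards both mechanisms: v_R = v/R = 0.07413 m/day, D_R = D/R = 0.01797 m²/day.
v_R·t = 0.07413 × 66.6 = 4.937058 m; 2√(D_R t) = 2.188 m; argument = (5.59 − 4.937058)/2.188 = 0.2984.
C = C₀ × ½·erfc(0.2984) = 13.7 × 0.3365 = 4.61 mg/L.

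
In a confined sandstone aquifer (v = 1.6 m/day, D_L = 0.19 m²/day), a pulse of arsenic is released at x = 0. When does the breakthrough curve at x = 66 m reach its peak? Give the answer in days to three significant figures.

41.2 days

For the 1D instantaneous-source solution, setting ∂C/∂t = 0 at fixed x gives v²t² + 2Dt − x² = 0, so t = (√(D² + v²x²) − D)/v².
√(D² + v²x²) = √(0.19² + 1.6² × 66²) = 105.6; v² = 2.56.
t = (105.6 − 0.19)/2.56 = 41.2 days (vs. the pure-advection estimate x/v = 41.2 d).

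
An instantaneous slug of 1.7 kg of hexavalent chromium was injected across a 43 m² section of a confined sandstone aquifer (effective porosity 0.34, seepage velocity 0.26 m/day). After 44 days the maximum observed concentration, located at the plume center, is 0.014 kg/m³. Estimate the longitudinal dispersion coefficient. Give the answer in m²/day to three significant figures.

0.125 m²/day

At the plume center C_max = M/(n_e·A·√(4πDt)), so D = M²/(4πt·(n_e·A·C_max)²).
n_e·A·C_max = 0.34 × 43 × 0.014 = 0.2047 kg/m.
D = 1.7²/(4π × 44 × 0.2047²) = 0.125 m²/day.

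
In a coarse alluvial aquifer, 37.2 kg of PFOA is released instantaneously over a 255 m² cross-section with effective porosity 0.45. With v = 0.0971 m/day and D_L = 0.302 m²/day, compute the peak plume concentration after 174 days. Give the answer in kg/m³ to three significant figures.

The peak of an instantaneous 1D plume sits at x = vt; there the Gaussian factor is 1 and C_max = M/(n_e·A·√(4πDt)), where n_e·A is the pore area the mass is dissolved in.
√(4πDt) = √(4π × 0.302 × 174) = 25.70 m, so C_max = 37.2/(0.45 × 255 × 25.70) = 0.0126 kg/m³.

0.0126 kg/m³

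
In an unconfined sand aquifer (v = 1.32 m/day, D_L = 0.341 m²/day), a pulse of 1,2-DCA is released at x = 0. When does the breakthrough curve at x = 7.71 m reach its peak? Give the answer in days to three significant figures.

For the 1D instantaneous-source solution, setting ∂C/∂t = 0 at fixed x gives v²t² + 2Dt − x² = 0, so t = (√(D² + v²x²) − D)/v².
√(D² + v²x²) = √(0.341² + 1.32² × 7.71²) = 10.18; v² = 1.7424.
t = (10.18 − 0.341)/1.7424 = 5.65 days (vs. the pure-advection estimate x/v = 5.84 d).

5.65 days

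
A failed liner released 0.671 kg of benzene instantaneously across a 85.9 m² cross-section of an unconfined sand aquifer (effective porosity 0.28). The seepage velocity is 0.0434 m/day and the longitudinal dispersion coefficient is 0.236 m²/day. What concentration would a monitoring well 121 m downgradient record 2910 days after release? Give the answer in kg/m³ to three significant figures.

For an instantaneous plane source, C(x,t) = M/(n_e·A·√(4πDt)) · exp(−(x−vt)²/(4Dt)), with n_e·A the pore (flow) area.
Plume center vt = 0.0434 × 2910 = 126.294 m, so the well at 121 m is 5.294 m upgradient of the peak.
√(4πDt) = 92.90 m, giving peak height M/(n_e·A·√(4πDt)) = 0.671/(0.28 × 85.9 × 92.90) = 0.0003003 kg/m³.
(x−vt)²/(4Dt) = (-5.294)²/(4 × 0.236 × 2910) = 0.01020; exp(−0.01020) = 0.9899.
C = 0.0003003 × 0.9899 = 0.000297 kg/m³.

0.000297 kg/m³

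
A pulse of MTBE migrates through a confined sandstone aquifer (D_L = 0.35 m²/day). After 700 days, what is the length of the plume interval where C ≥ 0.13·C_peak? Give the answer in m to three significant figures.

89.4 m

The plume is Gaussian with σ = √(2Dt) = √(2 × 0.35 × 700) = 22.14 m.
C/C_peak = exp(−Δx²/(2σ²)) = 0.13 ⇒ Δx = σ·√(−2 ln 0.13) = 22.14 × 2.020 = 44.72 m.
Width = 2Δx = 89.4 m.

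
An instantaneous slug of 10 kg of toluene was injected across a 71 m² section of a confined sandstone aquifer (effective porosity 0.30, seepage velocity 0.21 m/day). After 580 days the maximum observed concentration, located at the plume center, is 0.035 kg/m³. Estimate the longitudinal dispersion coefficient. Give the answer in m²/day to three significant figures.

0.0247 m²/day

At the plume center C_max = M/(n_e·A·√(4πDt)), so D = M²/(4πt·(n_e·A·C_max)²).
n_e·A·C_max = 0.30 × 71 × 0.035 = 0.7455 kg/m.
D = 10²/(4π × 580 × 0.7455²) = 0.0247 m²/day.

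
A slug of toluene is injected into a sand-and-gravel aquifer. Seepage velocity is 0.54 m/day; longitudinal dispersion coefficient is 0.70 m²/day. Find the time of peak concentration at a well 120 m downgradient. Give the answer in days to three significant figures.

220 days

For the 1D instantaneous-source solution, setting ∂C/∂t = 0 at fixed x gives v²t² + 2Dt − x² = 0, so t = (√(D² + v²x²) − D)/v².
√(D² + v²x²) = √(0.70² + 0.54² × 120²) = 64.80; v² = 0.2916.
t = (64.80 − 0.70)/0.2916 = 220 days (vs. the pure-advection estimate x/v = 222 d).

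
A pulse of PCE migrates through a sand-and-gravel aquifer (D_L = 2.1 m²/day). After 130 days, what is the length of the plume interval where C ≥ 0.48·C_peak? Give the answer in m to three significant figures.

56.6 m

The plume is Gaussian with σ = √(2Dt) = √(2 × 2.1 × 130) = 23.37 m.
C/C_peak = exp(−Δx²/(2σ²)) = 0.48 ⇒ Δx = σ·√(−2 ln 0.48) = 23.37 × 1.212 = 28.32 m.
Width = 2Δx = 56.6 m.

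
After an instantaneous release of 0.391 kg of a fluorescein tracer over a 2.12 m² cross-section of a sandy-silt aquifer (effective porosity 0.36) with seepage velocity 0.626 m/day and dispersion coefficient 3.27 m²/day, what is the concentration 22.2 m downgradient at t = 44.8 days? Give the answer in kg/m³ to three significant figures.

For an instantaneous plane source, C(x,t) = M/(n_e·A·√(4πDt)) · exp(−(x−vt)²/(4Dt)), with n_e·A the pore (flow) area.
Plume center vt = 0.626 × 44.8 = 28.0448 m, so the well at 22.2 m is 5.8448 m upgradient of the peak.
√(4πDt) = 42.91 m, giving peak height M/(n_e·A·√(4πDt)) = 0.391/(0.36 × 2.12 × 42.91) = 0.01194 kg/m³.
(x−vt)²/(4Dt) = (-5.8448)²/(4 × 3.27 × 44.8) = 0.05830; exp(−0.05830) = 0.9434.
C = 0.01194 × 0.9434 = 0.0113 kg/m³.

0.0113 kg/m³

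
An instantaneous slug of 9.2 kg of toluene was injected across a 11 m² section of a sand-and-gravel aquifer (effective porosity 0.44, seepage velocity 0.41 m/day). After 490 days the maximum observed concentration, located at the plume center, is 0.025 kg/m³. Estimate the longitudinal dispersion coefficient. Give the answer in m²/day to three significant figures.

0.939 m²/day

At the plume center C_max = M/(n_e·A·√(4πDt)), so D = M²/(4πt·(n_e·A·C_max)²).
n_e·A·C_max = 0.44 × 11 × 0.025 = 0.1210 kg/m.
D = 9.2²/(4π × 490 × 0.1210²) = 0.939 m²/day.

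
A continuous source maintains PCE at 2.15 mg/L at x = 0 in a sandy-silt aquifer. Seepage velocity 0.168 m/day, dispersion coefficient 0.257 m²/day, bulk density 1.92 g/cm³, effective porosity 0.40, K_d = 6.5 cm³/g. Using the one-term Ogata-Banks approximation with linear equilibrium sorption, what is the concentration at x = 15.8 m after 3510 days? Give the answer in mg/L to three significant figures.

1.36 mg/L

Retardation factor R = 1 + ρ_b·K_d/n = 1 + 1.92 × 6.5/0.40 = 32.20.
Sorption retards both mechanisms: v_R = v/R = 0.005217 m/day, D_R = D/R = 0.007981 m²/day.
v_R·t = 0.005217 × 3510 = 18.31167 m; 2√(D_R t) = 10.59 m; argument = (15.8 − 18.31167)/10.59 = -0.2372.
C = C₀ × ½·erfc(-0.2372) = 2.15 × 0.6314 = 1.36 mg/L.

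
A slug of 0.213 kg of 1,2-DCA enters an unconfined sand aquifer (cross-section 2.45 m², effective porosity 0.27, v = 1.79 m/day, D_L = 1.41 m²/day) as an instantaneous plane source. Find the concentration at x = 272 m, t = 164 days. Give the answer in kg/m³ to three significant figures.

For an instantaneous plane source, C(x,t) = M/(n_e·A·√(4πDt)) · exp(−(x−vt)²/(4Dt)), with n_e·A the pore (flow) area.
Plume center vt = 1.79 × 164 = 293.56 m, so the well at 272 m is 21.56 m upgradient of the peak.
√(4πDt) = 53.91 m, giving peak height M/(n_e·A·√(4πDt)) = 0.213/(0.27 × 2.45 × 53.91) = 0.005973 kg/m³.
(x−vt)²/(4Dt) = (-21.56)²/(4 × 1.41 × 164) = 0.5025; exp(−0.5025) = 0.6050.
C = 0.005973 × 0.6050 = 0.00361 kg/m³.

0.00361 kg/m³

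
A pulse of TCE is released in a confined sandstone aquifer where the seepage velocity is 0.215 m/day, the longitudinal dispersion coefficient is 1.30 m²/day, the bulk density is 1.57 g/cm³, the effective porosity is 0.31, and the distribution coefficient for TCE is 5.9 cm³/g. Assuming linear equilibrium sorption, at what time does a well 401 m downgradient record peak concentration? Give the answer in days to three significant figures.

Retardation factor R = 1 + ρ_b·K_d/n = 1 + 1.57 × 5.9/0.31 = 30.88.
Sorption retards both mechanisms: v_R = v/R = 0.006962 m/day, D_R = D/R = 0.04210 m²/day.
Peak time from v_R²t² + 2D_R t − x² = 0: t = (√(D_R² + v_R²x²) − D_R)/v_R².
√(D_R² + v_R²x²) = √(0.04210² + 0.006962² × 401²) = 2.792; v_R² = 4.847e-05.
t = (2.792 − 0.04210)/4.847e-05 = 56700 days.

56700 days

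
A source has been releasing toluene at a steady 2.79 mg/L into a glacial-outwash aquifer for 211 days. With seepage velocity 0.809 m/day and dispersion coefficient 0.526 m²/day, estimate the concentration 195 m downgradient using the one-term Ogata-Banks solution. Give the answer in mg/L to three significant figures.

0.144 mg/L

For a continuous step input, C/C₀ ≈ ½·erfc((x−vt)/(2√(Dt))).
vt = 0.809 × 211 = 170.699 m and 2√(Dt) = 2√(0.526 × 211) = 21.07 m.
Argument (x−vt)/(2√(Dt)) = (195 − 170.699)/21.07 = 1.153; ½·erfc(1.153) = 0.05149.
C = 2.79 × 0.05149 = 0.144 mg/L.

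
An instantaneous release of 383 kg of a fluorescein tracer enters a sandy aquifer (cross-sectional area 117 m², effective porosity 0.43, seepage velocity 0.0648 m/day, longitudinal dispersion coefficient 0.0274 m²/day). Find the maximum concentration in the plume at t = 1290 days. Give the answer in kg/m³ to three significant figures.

The peak of an instantaneous 1D plume sits at x = vt; there the Gaussian factor is 1 and C_max = M/(n_e·A·√(4πDt)), where n_e·A is the pore area the mass is dissolved in.
√(4πDt) = √(4π × 0.0274 × 1290) = 21.08 m, so C_max = 383/(0.43 × 117 × 21.08) = 0.361 kg/m³.

0.361 kg/m³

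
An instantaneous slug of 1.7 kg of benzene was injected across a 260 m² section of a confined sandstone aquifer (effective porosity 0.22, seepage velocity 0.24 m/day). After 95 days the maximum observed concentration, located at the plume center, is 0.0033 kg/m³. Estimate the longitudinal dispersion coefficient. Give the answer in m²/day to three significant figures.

0.0679 m²/day

At the plume center C_max = M/(n_e·A·√(4πDt)), so D = M²/(4πt·(n_e·A·C_max)²).
n_e·A·C_max = 0.22 × 260 × 0.0033 = 0.1888 kg/m.
D = 1.7²/(4π × 95 × 0.1888²) = 0.0679 m²/day.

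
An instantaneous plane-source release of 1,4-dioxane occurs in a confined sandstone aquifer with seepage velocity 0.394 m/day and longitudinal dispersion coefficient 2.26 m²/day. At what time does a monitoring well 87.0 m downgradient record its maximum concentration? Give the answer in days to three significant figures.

207 days

For the 1D instantaneous-source solution, setting ∂C/∂t = 0 at fixed x gives v²t² + 2Dt − x² = 0, so t = (√(D² + v²x²) − D)/v².
√(D² + v²x²) = √(2.26² + 0.394² × 87.0²) = 34.35; v² = 0.155236.
t = (34.35 − 2.26)/0.155236 = 207 days (vs. the pure-advection estimate x/v = 221 d).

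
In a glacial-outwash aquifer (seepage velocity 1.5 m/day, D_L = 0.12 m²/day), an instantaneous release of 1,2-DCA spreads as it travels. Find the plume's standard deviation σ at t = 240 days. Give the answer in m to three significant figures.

7.59 m

Dispersive spreading gives a Gaussian with σ² = 2Dt; advection only shifts the center.
σ = √(2 × 0.12 × 240) = 7.59 m.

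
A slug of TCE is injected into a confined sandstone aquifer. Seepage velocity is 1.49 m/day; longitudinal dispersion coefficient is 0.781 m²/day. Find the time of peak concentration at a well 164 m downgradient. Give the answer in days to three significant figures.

110 days

For the 1D instantaneous-source solution, setting ∂C/∂t = 0 at fixed x gives v²t² + 2Dt − x² = 0, so t = (√(D² + v²x²) − D)/v².
√(D² + v²x²) = √(0.781² + 1.49² × 164²) = 244.4; v² = 2.2201.
t = (244.4 − 0.781)/2.2201 = 110 days (vs. the pure-advection estimate x/v = 110 d).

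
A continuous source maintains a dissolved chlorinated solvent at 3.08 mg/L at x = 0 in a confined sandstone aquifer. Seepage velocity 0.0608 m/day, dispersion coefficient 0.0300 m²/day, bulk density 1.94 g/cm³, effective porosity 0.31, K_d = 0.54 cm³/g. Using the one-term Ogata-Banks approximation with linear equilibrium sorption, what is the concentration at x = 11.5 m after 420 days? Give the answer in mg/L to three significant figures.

Retardation factor R = 1 + ρ_b·K_d/n = 1 + 1.94 × 0.54/0.31 = 4.379.
Sorption retards both mechanisms: v_R = v/R = 0.01388 m/day, D_R = D/R = 0.006851 m²/day.
v_R·t = 0.01388 × 420 = 5.8296 m; 2√(D_R t) = 3.393 m; argument = (11.5 − 5.8296)/3.393 = 1.671.
C = C₀ × ½·erfc(1.671) = 3.08 × 0.009060 = 0.0279 mg/L.

0.0279 mg/L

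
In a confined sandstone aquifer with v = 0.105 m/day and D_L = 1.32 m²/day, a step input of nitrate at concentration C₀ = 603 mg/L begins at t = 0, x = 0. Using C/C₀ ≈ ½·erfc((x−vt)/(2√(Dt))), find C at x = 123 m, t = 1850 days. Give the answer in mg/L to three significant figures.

For a continuous step input, C/C₀ ≈ ½·erfc((x−vt)/(2√(Dt))).
vt = 0.105 × 1850 = 194.25 m and 2√(Dt) = 2√(1.32 × 1850) = 98.83 m.
Argument (x−vt)/(2√(Dt)) = (123 − 194.25)/98.83 = -0.7209; ½·erfc(-0.7209) = 0.8460.
C = 603 × 0.8460 = 510 mg/L.

510 mg/L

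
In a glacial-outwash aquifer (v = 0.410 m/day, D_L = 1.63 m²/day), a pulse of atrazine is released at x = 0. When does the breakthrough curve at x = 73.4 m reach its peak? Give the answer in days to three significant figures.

For the 1D instantaneous-source solution, setting ∂C/∂t = 0 at fixed x gives v²t² + 2Dt − x² = 0, so t = (√(D² + v²x²) − D)/v².
√(D² + v²x²) = √(1.63² + 0.410² × 73.4²) = 30.14; v² = 0.1681.
t = (30.14 − 1.63)/0.1681 = 170 days (vs. the pure-advection estimate x/v = 179 d).

170 days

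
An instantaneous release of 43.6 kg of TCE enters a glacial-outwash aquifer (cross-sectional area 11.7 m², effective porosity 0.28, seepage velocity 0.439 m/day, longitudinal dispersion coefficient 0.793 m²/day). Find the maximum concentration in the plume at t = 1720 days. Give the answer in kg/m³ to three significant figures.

The peak of an instantaneous 1D plume sits at x = vt; there the Gaussian factor is 1 and C_max = M/(n_e·A·√(4πDt)), where n_e·A is the pore area the mass is dissolved in.
√(4πDt) = √(4π × 0.793 × 1720) = 130.9 m, so C_max = 43.6/(0.28 × 11.7 × 130.9) = 0.102 kg/m³.

0.102 kg/m³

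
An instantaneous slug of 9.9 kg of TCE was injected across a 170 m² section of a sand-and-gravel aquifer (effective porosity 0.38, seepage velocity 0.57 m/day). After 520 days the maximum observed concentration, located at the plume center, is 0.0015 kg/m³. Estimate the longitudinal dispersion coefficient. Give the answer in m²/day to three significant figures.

At the plume center C_max = M/(n_e·A·√(4πDt)), so D = M²/(4πt·(n_e·A·C_max)²).
n_e·A·C_max = 0.38 × 170 × 0.0015 = 0.09690 kg/m.
D = 9.9²/(4π × 520 × 0.09690²) = 1.60 m²/day.

1.60 m²/day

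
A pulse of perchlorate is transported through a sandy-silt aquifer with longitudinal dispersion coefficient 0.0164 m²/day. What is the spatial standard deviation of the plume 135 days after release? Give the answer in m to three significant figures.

Dispersive spreading gives a Gaussian with σ² = 2Dt; advection only shifts the center.
σ = √(2 × 0.0164 × 135) = 2.10 m.

2.10 m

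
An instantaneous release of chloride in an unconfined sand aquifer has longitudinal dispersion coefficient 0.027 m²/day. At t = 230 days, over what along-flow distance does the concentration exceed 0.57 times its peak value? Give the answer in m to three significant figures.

The plume is Gaussian with σ = √(2Dt) = √(2 × 0.027 × 230) = 3.524 m.
C/C_peak = exp(−Δx²/(2σ²)) = 0.57 ⇒ Δx = σ·√(−2 ln 0.57) = 3.524 × 1.060 = 3.735 m.
Width = 2Δx = 7.47 m.

7.47 m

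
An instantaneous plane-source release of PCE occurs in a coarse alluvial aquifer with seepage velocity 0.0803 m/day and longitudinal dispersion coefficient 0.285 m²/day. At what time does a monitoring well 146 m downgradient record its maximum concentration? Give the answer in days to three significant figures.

For the 1D instantaneous-source solution, setting ∂C/∂t = 0 at fixed x gives v²t² + 2Dt − x² = 0, so t = (√(D² + v²x²) − D)/v².
√(D² + v²x²) = √(0.285² + 0.0803² × 146²) = 11.73; v² = 0.00644809.
t = (11.73 − 0.285)/0.00644809 = 1770 days (vs. the pure-advection estimate x/v = 1820 d).

1770 days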